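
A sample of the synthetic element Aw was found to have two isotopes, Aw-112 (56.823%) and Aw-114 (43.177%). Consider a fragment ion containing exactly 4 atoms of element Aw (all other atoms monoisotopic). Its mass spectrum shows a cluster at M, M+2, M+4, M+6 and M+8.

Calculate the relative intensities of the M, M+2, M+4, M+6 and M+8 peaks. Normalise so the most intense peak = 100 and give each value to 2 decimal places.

28.87 : 87.74 : 100.00 : 50.66 : 9.62

Each Aw atom is independently Aw-112 (p = 0.56823) or Aw-114 (q = 0.43177); the cluster is the binomial expansion (p + q)^4.
P(M) = 0.56823^4 = 0.104255
P(M+2) = 4 × 0.56823^3 × 0.43177^1 = 0.316873
P(M+4) = 6 × 0.56823^2 × 0.43177^2 = 0.361164
P(M+6) = 4 × 0.56823^1 × 0.43177^3 = 0.182954
P(M+8) = 0.43177^4 = 0.034754
The M+4 peak is largest (0.361164); scaling to 100 gives 28.87 : 87.74 : 100.00 : 50.66 : 9.62.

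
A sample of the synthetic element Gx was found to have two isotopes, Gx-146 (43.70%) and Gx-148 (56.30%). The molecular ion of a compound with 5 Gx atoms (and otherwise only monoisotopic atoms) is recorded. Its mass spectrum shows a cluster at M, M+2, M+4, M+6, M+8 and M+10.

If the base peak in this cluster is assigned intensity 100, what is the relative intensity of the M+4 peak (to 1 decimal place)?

77.6

Binomial terms of (0.4370 + 0.5630)^5: M 0.0159, M+2 0.1027, M+4 0.2645, M+6 0.3408, M+8 0.2195, M+10 0.0566 → M+6 is the base peak.
P(M+6) = C(5,3) × 0.4370^2 × 0.5630^3 = 10 × 0.190969 × 0.17845355 = 0.340791 (base)
P(M+4) = C(5,2) × 0.4370^3 × 0.5630^2 = 10 × 0.08345345 × 0.316969 = 0.264522
Relative intensity = 0.264522 / 0.340791 × 100 = 77.6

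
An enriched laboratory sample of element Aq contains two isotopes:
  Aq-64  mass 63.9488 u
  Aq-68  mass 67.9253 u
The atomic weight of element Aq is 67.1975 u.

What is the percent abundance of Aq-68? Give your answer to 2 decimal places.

With x = fraction of Aq-64 (so Aq-68 is 1 − x):
63.9488·x + 67.9253·(1 − x) = 67.1975
(63.9488 − 67.9253)·x = 67.1975 − 67.9253
x = -0.7278 / -3.9765 = 0.18303 → 18.30% Aq-64, 81.70% Aq-68.

81.70%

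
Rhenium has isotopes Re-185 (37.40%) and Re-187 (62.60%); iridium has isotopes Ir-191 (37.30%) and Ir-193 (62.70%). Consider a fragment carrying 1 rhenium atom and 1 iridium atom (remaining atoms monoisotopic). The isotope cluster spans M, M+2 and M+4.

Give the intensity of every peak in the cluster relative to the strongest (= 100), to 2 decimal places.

Rhenium pattern (n=1): 0.3740 : 0.6260
Iridium pattern (n=1): 0.3730 : 0.6270
Convolve the two distributions (both contribute in 2-u steps):
  M: 0.3740×0.3730 = 0.139502
  M+2: 0.3740×0.6270 + 0.6260×0.3730 = 0.467996
  M+4: 0.6260×0.6270 = 0.392502
Scale to base peak (0.467996) = 100: 29.81 : 100.00 : 83.87

29.81 : 100.00 : 83.87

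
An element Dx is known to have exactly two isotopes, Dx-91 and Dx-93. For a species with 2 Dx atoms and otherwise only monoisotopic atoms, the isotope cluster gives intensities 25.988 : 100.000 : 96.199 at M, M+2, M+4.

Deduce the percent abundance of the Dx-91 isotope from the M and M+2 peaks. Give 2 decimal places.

Write p for the Dx-91 fraction. I(M+2)/I(M) = [C(2,1)·p^1·(1−p)] / p^2 = 2·(1−p)/p = 100.000/25.988 = 3.8479
(1−p)/p = 3.8479/2 = 1.9240  ⇒  p = 1/(1 + 1.9240) = 0.3420
Dx-91: 34.20%, Dx-93: 65.80%.

34.20%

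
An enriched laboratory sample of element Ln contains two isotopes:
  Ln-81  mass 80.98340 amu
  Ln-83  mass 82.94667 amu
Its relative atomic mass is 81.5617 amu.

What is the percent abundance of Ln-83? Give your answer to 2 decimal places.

Writing the weighted mean with unknown fraction x of Ln-81:
80.98340·x + 82.94667·(1 − x) = 81.5617
(80.98340 − 82.94667)·x = 81.5617 − 82.94667
x = -1.38497 / -1.96327 = 0.70544 → 70.54% Ln-81, 29.46% Ln-83.

29.46%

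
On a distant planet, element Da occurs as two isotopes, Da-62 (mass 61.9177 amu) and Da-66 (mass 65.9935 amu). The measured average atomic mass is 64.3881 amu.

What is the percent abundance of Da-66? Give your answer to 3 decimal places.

Let x be the fractional abundance of Da-62; then Da-66 has abundance 1 − x.
61.9177·x + 65.9935·(1 − x) = 64.3881
(61.9177 − 65.9935)·x = 64.3881 − 65.9935
x = -1.6054 / -4.0758 = 0.39389 → 39.389% Da-62, 60.611% Da-66.

60.611%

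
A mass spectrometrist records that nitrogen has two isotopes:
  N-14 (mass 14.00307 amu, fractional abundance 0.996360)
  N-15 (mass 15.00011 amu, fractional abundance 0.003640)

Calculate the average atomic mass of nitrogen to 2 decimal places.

14.01 amu

Average mass = Σ (abundance × isotope mass) = 0.996360 × 14.00307 + 0.003640 × 15.00011
= 13.952099 + 0.054600 = 14.006699 amu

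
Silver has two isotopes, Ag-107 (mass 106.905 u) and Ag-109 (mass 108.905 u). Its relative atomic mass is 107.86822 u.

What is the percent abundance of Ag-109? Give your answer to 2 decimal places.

48.16%

Writing the weighted mean with unknown fraction x of Ag-107:
106.905·x + 108.905·(1 − x) = 107.86822
(106.905 − 108.905)·x = 107.86822 − 108.905
x = -1.03678 / -2.000 = 0.51839 → 51.84% Ag-107, 48.16% Ag-109.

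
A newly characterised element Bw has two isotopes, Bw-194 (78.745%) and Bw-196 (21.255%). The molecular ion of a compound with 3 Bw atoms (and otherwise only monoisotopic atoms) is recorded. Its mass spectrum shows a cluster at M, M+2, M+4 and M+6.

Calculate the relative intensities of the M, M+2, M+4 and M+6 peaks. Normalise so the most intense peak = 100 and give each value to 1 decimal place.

The 3 Bw atoms are independent, so intensities follow the terms of (0.78745 + 0.21255)^3.
P(M) = 0.78745^3 = 0.488280
P(M+2) = 3 × 0.78745^2 × 0.21255^1 = 0.395392
P(M+4) = 3 × 0.78745^1 × 0.21255^2 = 0.106725
P(M+6) = 0.21255^3 = 0.009602
The M peak is largest (0.488280); scaling to 100 gives 100.0 : 81.0 : 21.9 : 2.0.

100.0 : 81.0 : 21.9 : 2.0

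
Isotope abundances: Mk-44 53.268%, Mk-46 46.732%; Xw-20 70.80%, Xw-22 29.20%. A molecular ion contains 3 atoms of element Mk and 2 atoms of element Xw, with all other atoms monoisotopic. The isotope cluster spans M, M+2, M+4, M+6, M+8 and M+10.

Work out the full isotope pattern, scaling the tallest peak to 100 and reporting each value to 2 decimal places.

21.51 : 74.34 : 100.00 : 65.11 : 20.42 : 2.47

Element Mk pattern (n=3): 0.15114688 : 0.39780332 : 0.34899273 : 0.10205707
Element Xw pattern (n=2): 0.501264 : 0.413472 : 0.085264
Convolve the two distributions (both contribute in 2-u steps):
  M: 0.15114688×0.501264 = 0.075764
  M+2: 0.15114688×0.413472 + 0.39780332×0.501264 = 0.261899
  M+4: 0.15114688×0.085264 + 0.39780332×0.413472 + 0.34899273×0.501264 = 0.352305
  M+6: 0.39780332×0.085264 + 0.34899273×0.413472 + 0.10205707×0.501264 = 0.229375
  M+8: 0.34899273×0.085264 + 0.10205707×0.413472 = 0.071954
  M+10: 0.10205707×0.085264 = 0.008702
Scale to base peak (0.352305) = 100: 21.51 : 74.34 : 100.00 : 65.11 : 20.42 : 2.47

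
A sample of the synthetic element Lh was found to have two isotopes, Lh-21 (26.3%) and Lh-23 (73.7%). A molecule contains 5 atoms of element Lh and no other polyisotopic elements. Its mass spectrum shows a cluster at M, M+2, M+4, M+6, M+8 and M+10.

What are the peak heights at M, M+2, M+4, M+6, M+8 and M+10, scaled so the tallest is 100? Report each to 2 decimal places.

0.32 : 4.54 : 25.47 : 71.37 : 100.00 : 56.05

The 5 Lh atoms are independent, so intensities follow the terms of (0.263 + 0.737)^5.
P(M) = 0.263^5 = 0.001258
P(M+2) = 5 × 0.263^4 × 0.737^1 = 0.017630
P(M+4) = 10 × 0.263^3 × 0.737^2 = 0.098810
P(M+6) = 10 × 0.263^2 × 0.737^3 = 0.276894
P(M+8) = 5 × 0.263^1 × 0.737^4 = 0.387968
P(M+10) = 0.737^5 = 0.217439
The M+8 peak is largest (0.387968); scaling to 100 gives 0.32 : 4.54 : 25.47 : 71.37 : 100.00 : 56.05.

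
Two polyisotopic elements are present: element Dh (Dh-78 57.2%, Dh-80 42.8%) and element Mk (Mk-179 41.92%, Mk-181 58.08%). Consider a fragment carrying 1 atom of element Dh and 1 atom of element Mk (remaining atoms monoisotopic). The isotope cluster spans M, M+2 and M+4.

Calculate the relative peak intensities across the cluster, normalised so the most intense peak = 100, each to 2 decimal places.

46.87 : 100.00 : 48.59

Element Dh pattern (n=1): 0.5720 : 0.4280
Element Mk pattern (n=1): 0.4192 : 0.5808
Convolve the two distributions (both contribute in 2-u steps):
  M: 0.5720×0.4192 = 0.239782
  M+2: 0.5720×0.5808 + 0.4280×0.4192 = 0.511635
  M+4: 0.4280×0.5808 = 0.248582
Scale to base peak (0.511635) = 100: 46.87 : 100.00 : 48.59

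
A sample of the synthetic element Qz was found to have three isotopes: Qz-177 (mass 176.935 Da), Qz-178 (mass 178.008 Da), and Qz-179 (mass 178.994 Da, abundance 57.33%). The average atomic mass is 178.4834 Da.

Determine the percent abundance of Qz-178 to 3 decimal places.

Let x and y be the fractions of Qz-177 and Qz-178. Then x + y = 1 − 0.5733 = 0.4267 and 176.935x + 178.008y = 178.4834 − 0.5733×178.994 = 75.8661398.
Substituting: 176.935x + 178.008(0.4267 − x) = 75.8661398
(176.935 − 178.008)x = -0.0898738  ⇒  x = 0.08376, y = 0.34294
Qz-177: 8.376%, Qz-178: 34.294%.

34.294%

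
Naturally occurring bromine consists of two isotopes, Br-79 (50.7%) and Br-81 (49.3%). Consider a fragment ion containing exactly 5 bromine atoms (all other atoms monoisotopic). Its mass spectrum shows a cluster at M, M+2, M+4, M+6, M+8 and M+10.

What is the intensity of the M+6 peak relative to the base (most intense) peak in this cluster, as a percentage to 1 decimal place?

Binomial terms of (0.507 + 0.493)^5: M 0.0335, M+2 0.1629, M+4 0.3168, M+6 0.3080, M+8 0.1497, M+10 0.0291 → M+4 is the base peak.
P(M+4) = C(5,2) × 0.507^3 × 0.493^2 = 10 × 0.13032384 × 0.243049 = 0.316751 (base)
P(M+6) = C(5,3) × 0.507^2 × 0.493^3 = 10 × 0.257049 × 0.11982316 = 0.308004
Relative intensity = 0.308004 / 0.316751 × 100 = 97.2

97.2%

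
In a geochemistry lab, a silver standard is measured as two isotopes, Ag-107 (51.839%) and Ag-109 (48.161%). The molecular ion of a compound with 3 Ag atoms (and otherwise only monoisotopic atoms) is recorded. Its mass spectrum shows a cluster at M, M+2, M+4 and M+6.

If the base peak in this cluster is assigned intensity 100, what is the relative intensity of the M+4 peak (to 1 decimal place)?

92.9

Binomial terms of (0.51839 + 0.48161)^3: M 0.1393, M+2 0.3883, M+4 0.3607, M+6 0.1117 → M+2 is the base peak.
P(M+2) = C(3,1) × 0.51839^2 × 0.48161^1 = 3 × 0.26872819 × 0.48161 = 0.388267 (base)
P(M+4) = C(3,2) × 0.51839^1 × 0.48161^2 = 3 × 0.51839 × 0.23194819 = 0.360719
Relative intensity = 0.360719 / 0.388267 × 100 = 92.9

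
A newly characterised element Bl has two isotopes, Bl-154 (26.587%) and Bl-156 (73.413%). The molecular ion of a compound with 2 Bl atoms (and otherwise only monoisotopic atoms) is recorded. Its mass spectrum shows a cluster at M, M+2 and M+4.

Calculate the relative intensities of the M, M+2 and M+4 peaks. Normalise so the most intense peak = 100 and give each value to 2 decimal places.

Each Bl atom is independently Bl-154 (p = 0.26587) or Bl-156 (q = 0.73413); the cluster is the binomial expansion (p + q)^2.
P(M) = 0.26587^2 = 0.070687
P(M+2) = 2 × 0.26587^1 × 0.73413^1 = 0.390366
P(M+4) = 0.73413^2 = 0.538947
The M+4 peak is largest (0.538947); scaling to 100 gives 13.12 : 72.43 : 100.00.

13.12 : 72.43 : 100.00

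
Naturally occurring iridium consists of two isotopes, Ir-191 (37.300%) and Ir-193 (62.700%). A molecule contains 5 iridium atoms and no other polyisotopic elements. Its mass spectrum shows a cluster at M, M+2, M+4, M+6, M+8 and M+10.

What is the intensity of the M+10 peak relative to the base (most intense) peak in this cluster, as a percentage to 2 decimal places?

Term probabilities: M 0.0072, M+2 0.0607, M+4 0.2040, M+6 0.3429, M+8 0.2882, M+10 0.0969. Base peak = M+6.
P(M+6) = C(5,3) × 0.37300^2 × 0.62700^3 = 10 × 0.139129 × 0.24649188 = 0.342942 (base)
P(M+10) = C(5,5) × 0.37300^0 × 0.62700^5 = 1 × 1.0000 × 0.09690311 = 0.096903
Relative intensity = 0.096903 / 0.342942 × 100 = 28.26

28.26%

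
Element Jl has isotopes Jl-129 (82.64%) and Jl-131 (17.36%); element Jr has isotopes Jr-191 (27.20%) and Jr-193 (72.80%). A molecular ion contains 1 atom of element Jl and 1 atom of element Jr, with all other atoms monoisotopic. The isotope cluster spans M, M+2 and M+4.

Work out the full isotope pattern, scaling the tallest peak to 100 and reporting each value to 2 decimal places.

Element Jl pattern (n=1): 0.8264 : 0.1736
Element Jr pattern (n=1): 0.2720 : 0.7280
Convolve the two distributions (both contribute in 2-u steps):
  M: 0.8264×0.2720 = 0.224781
  M+2: 0.8264×0.7280 + 0.1736×0.2720 = 0.648838
  M+4: 0.1736×0.7280 = 0.126381
Scale to base peak (0.648838) = 100: 34.64 : 100.00 : 19.48

34.64 : 100.00 : 19.48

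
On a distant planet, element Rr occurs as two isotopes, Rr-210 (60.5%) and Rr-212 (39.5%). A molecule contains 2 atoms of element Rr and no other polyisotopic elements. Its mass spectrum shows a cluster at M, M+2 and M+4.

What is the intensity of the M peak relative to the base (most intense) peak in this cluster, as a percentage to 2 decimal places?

(0.605 + 0.395)^2 gives M 0.3660, M+2 0.4779, M+4 0.1560; the largest is M+2.
P(M+2) = C(2,1) × 0.605^1 × 0.395^1 = 2 × 0.6050 × 0.3950 = 0.477950 (base)
P(M) = C(2,0) × 0.605^2 × 0.395^0 = 1 × 0.366025 × 1.0000 = 0.366025
Relative intensity = 0.366025 / 0.477950 × 100 = 76.58

76.58%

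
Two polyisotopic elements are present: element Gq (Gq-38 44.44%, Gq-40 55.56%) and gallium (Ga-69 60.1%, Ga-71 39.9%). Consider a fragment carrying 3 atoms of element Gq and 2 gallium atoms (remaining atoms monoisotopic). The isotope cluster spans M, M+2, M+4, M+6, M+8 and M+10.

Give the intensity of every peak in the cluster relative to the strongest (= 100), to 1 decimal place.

9.9 : 50.2 : 100.0 : 97.3 : 46.1 : 8.5

Element Gq pattern (n=3): 0.08776516 : 0.3291786 : 0.41154732 : 0.17150892
Gallium pattern (n=2): 0.361201 : 0.479598 : 0.159201
Convolve the two distributions (both contribute in 2-u steps):
  M: 0.08776516×0.361201 = 0.031701
  M+2: 0.08776516×0.479598 + 0.3291786×0.361201 = 0.160992
  M+4: 0.08776516×0.159201 + 0.3291786×0.479598 + 0.41154732×0.361201 = 0.320497
  M+6: 0.3291786×0.159201 + 0.41154732×0.479598 + 0.17150892×0.361201 = 0.311732
  M+8: 0.41154732×0.159201 + 0.17150892×0.479598 = 0.147774
  M+10: 0.17150892×0.159201 = 0.027304
Scale to base peak (0.320497) = 100: 9.9 : 50.2 : 100.0 : 97.3 : 46.1 : 8.5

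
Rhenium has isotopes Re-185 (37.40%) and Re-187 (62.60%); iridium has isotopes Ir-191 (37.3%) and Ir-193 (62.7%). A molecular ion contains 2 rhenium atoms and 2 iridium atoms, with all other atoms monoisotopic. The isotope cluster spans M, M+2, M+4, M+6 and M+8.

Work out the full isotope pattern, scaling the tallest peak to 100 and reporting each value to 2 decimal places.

Rhenium pattern (n=2): 0.139876 : 0.468248 : 0.391876
Iridium pattern (n=2): 0.139129 : 0.467742 : 0.393129
Convolve the two distributions (both contribute in 2-u steps):
  M: 0.139876×0.139129 = 0.019461
  M+2: 0.139876×0.467742 + 0.468248×0.139129 = 0.130573
  M+4: 0.139876×0.393129 + 0.468248×0.467742 + 0.391876×0.139129 = 0.328530
  M+6: 0.468248×0.393129 + 0.391876×0.467742 = 0.367379
  M+8: 0.391876×0.393129 = 0.154058
Scale to base peak (0.367379) = 100: 5.30 : 35.54 : 89.43 : 100.00 : 41.93

5.30 : 35.54 : 89.43 : 100.00 : 41.93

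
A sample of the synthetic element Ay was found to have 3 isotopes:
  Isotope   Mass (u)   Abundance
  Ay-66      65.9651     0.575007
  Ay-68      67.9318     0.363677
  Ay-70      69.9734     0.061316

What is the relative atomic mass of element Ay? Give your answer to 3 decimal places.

66.926 u

The abundance-weighted mean is 0.575007 × 65.9651 + 0.363677 × 67.9318 + 0.061316 × 69.9734
= 37.93039 + 24.70523 + 4.29049 = 66.92611 u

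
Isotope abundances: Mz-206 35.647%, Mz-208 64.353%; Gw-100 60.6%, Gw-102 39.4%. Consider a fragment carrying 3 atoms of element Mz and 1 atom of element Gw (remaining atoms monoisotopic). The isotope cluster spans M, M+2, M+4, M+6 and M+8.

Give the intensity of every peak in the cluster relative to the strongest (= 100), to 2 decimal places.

7.52 : 45.61 : 100.00 : 92.04 : 28.76

Element Mz pattern (n=3): 0.04529695 : 0.24532173 : 0.44287568 : 0.26650563
Element Gw pattern (n=1): 0.6060 : 0.3940
Convolve the two distributions (both contribute in 2-u steps):
  M: 0.04529695×0.6060 = 0.027450
  M+2: 0.04529695×0.3940 + 0.24532173×0.6060 = 0.166512
  M+4: 0.24532173×0.3940 + 0.44287568×0.6060 = 0.365039
  M+6: 0.44287568×0.3940 + 0.26650563×0.6060 = 0.335995
  M+8: 0.26650563×0.3940 = 0.105003
Scale to base peak (0.365039) = 100: 7.52 : 45.61 : 100.00 : 92.04 : 28.76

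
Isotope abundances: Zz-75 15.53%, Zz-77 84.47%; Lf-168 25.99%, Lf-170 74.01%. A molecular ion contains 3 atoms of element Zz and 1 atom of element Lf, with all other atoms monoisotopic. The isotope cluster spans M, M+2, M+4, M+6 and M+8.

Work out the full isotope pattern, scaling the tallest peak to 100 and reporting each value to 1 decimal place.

Element Zz pattern (n=3): 0.00374554 : 0.06111765 : 0.33242808 : 0.60270873
Element Lf pattern (n=1): 0.2599 : 0.7401
Convolve the two distributions (both contribute in 2-u steps):
  M: 0.00374554×0.2599 = 0.000973
  M+2: 0.00374554×0.7401 + 0.06111765×0.2599 = 0.018657
  M+4: 0.06111765×0.7401 + 0.33242808×0.2599 = 0.131631
  M+6: 0.33242808×0.7401 + 0.60270873×0.2599 = 0.402674
  M+8: 0.60270873×0.7401 = 0.446065
Scale to base peak (0.446065) = 100: 0.2 : 4.2 : 29.5 : 90.3 : 100.0

0.2 : 4.2 : 29.5 : 90.3 : 100.0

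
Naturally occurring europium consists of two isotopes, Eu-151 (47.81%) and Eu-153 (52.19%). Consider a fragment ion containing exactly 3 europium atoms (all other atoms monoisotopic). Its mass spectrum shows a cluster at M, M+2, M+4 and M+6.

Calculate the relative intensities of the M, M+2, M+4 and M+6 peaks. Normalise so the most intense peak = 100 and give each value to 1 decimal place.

28.0 : 91.6 : 100.0 : 36.4

The 3 Eu atoms are independent, so intensities follow the terms of (0.4781 + 0.5219)^3.
P(M) = 0.4781^3 = 0.109284
P(M+2) = 3 × 0.4781^2 × 0.5219^1 = 0.357887
P(M+4) = 3 × 0.4781^1 × 0.5219^2 = 0.390674
P(M+6) = 0.5219^3 = 0.142155
The M+4 peak is largest (0.390674); scaling to 100 gives 28.0 : 91.6 : 100.0 : 36.4.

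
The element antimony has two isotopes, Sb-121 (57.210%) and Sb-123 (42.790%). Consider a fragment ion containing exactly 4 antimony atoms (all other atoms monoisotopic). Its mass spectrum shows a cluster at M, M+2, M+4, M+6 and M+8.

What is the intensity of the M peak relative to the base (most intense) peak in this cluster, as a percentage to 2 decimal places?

Binomial terms of (0.57210 + 0.42790)^4: M 0.1071, M+2 0.3205, M+4 0.3596, M+6 0.1793, M+8 0.0335 → M+4 is the base peak.
P(M+4) = C(4,2) × 0.57210^2 × 0.42790^2 = 6 × 0.32729841 × 0.18309841 = 0.359567 (base)
P(M) = C(4,0) × 0.57210^4 × 0.42790^0 = 1 × 0.10712425 × 1.0000 = 0.107124
Relative intensity = 0.107124 / 0.359567 × 100 = 29.79

29.79%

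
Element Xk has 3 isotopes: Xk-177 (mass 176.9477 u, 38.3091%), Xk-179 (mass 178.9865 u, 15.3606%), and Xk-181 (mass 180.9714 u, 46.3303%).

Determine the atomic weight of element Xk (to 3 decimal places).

179.125 u

The abundance-weighted mean is 0.383091 × 176.9477 + 0.153606 × 178.9865 + 0.463303 × 180.9714
= 67.78707 + 27.49340 + 83.84459 = 179.12506 u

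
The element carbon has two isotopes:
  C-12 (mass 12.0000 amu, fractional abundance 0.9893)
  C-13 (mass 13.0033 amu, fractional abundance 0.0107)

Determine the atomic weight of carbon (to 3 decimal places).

Average mass = Σ (abundance × isotope mass) = 0.9893 × 12.0000 + 0.0107 × 13.0033
= 11.87160 + 0.13914 = 12.01074 amu

12.011 amu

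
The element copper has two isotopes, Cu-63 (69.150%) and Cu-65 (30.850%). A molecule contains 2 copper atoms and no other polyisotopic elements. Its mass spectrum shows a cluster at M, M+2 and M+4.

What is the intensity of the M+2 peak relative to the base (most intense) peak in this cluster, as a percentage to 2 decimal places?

Term probabilities: M 0.4782, M+2 0.4267, M+4 0.0952. Base peak = M.
P(M) = C(2,0) × 0.69150^2 × 0.30850^0 = 1 × 0.47817225 × 1.0000 = 0.478172 (base)
P(M+2) = C(2,1) × 0.69150^1 × 0.30850^1 = 2 × 0.6915 × 0.3085 = 0.426656
Relative intensity = 0.426656 / 0.478172 × 100 = 89.23

89.23%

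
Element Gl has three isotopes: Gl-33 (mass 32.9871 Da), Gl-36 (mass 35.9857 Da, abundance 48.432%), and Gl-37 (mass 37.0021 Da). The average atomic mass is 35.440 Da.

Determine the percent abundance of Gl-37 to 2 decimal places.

24.92%

The remaining 51.568% is split between Gl-33 (fraction x) and Gl-37 (fraction 0.51568 − x).
Substituting: 32.9871x + 37.0021(0.51568 − x) = 18.011405776
(32.9871 − 37.0021)x = -1.069837152  ⇒  x = 0.26646, y = 0.24922
Gl-33: 26.65%, Gl-37: 24.92%.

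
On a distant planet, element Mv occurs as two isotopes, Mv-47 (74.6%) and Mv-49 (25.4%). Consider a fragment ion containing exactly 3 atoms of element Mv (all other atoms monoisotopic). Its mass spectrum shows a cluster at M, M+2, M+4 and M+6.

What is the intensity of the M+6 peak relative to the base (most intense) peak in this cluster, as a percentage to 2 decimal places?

Term probabilities: M 0.4152, M+2 0.4241, M+4 0.1444, M+6 0.0164. Base peak = M+2.
P(M+2) = C(3,1) × 0.746^2 × 0.254^1 = 3 × 0.556516 × 0.2540 = 0.424065 (base)
P(M+6) = C(3,3) × 0.746^0 × 0.254^3 = 1 × 1.0000 × 0.01638706 = 0.016387
Relative intensity = 0.016387 / 0.424065 × 100 = 3.86

3.86%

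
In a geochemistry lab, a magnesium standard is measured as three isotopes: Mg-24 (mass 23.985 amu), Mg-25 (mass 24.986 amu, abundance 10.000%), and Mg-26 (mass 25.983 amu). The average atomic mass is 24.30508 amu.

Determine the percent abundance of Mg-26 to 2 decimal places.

The remaining 90.000% is split between Mg-24 (fraction x) and Mg-26 (fraction 0.90000 − x).
Substituting: 23.985x + 25.983(0.90000 − x) = 21.80648
(23.985 − 25.983)x = -1.57822  ⇒  x = 0.78990, y = 0.11010
Mg-24: 78.99%, Mg-26: 11.01%.

11.01%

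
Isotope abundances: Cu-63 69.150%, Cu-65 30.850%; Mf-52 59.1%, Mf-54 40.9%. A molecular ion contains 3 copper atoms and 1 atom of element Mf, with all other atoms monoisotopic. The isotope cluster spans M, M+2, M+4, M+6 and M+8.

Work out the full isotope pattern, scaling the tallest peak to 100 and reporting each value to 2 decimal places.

49.25 : 100.00 : 75.02 : 24.72 : 3.03

Copper pattern (n=3): 0.33065611 : 0.44254842 : 0.19743483 : 0.02936064
Element Mf pattern (n=1): 0.5910 : 0.4090
Convolve the two distributions (both contribute in 2-u steps):
  M: 0.33065611×0.5910 = 0.195418
  M+2: 0.33065611×0.4090 + 0.44254842×0.5910 = 0.396784
  M+4: 0.44254842×0.4090 + 0.19743483×0.5910 = 0.297686
  M+6: 0.19743483×0.4090 + 0.02936064×0.5910 = 0.098103
  M+8: 0.02936064×0.4090 = 0.012009
Scale to base peak (0.396784) = 100: 49.25 : 100.00 : 75.02 : 24.72 : 3.03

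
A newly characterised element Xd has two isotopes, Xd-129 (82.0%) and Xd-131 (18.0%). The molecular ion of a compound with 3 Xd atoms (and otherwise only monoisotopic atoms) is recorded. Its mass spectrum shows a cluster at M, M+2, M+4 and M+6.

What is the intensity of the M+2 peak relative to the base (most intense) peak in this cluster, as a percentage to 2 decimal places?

Binomial terms of (0.820 + 0.180)^3: M 0.5514, M+2 0.3631, M+4 0.0797, M+6 0.0058 → M is the base peak.
P(M) = C(3,0) × 0.820^3 × 0.180^0 = 1 × 0.551368 × 1.0000 = 0.551368 (base)
P(M+2) = C(3,1) × 0.820^2 × 0.180^1 = 3 × 0.6724 × 0.1800 = 0.363096
Relative intensity = 0.363096 / 0.551368 × 100 = 65.85

65.85%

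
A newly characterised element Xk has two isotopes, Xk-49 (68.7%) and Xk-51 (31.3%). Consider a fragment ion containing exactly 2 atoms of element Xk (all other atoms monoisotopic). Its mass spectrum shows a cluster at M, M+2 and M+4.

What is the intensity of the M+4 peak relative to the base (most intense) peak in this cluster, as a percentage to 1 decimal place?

Term probabilities: M 0.4720, M+2 0.4301, M+4 0.0980. Base peak = M.
P(M) = C(2,0) × 0.687^2 × 0.313^0 = 1 × 0.471969 × 1.0000 = 0.471969 (base)
P(M+4) = C(2,2) × 0.687^0 × 0.313^2 = 1 × 1.0000 × 0.097969 = 0.097969
Relative intensity = 0.097969 / 0.471969 × 100 = 20.8

20.8%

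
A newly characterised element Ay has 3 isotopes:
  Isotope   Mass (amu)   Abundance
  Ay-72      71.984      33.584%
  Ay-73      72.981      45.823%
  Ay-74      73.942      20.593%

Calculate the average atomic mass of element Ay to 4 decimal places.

Average mass = Σ (abundance × isotope mass) = 0.33584 × 71.984 + 0.45823 × 72.981 + 0.20593 × 73.942
= 24.17511 + 33.44208 + 15.22688 = 72.84407 amu

72.8441 amu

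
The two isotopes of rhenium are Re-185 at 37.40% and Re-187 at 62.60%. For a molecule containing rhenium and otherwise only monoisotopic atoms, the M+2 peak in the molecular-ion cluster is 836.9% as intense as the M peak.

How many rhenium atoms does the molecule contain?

The M+2/M ratio from n Re atoms is n · q/p = n · 0.6260/0.3740.
n = 8.369 × 0.3740/0.6260 = 5.00 ≈ 5

5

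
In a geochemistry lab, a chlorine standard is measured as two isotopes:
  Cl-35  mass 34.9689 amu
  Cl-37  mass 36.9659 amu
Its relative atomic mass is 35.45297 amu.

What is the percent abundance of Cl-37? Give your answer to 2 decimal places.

Writing the weighted mean with unknown fraction x of Cl-35:
34.9689·x + 36.9659·(1 − x) = 35.45297
(34.9689 − 36.9659)·x = 35.45297 − 36.9659
x = -1.51293 / -1.9970 = 0.75760 → 75.76% Cl-35, 24.24% Cl-37.

24.24%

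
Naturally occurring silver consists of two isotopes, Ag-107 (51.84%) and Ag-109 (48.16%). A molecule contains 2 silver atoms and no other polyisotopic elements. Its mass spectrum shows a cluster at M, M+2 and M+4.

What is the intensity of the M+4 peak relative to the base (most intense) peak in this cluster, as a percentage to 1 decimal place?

46.5%

(0.5184 + 0.4816)^2 gives M 0.2687, M+2 0.4993, M+4 0.2319; the largest is M+2.
P(M+2) = C(2,1) × 0.5184^1 × 0.4816^1 = 2 × 0.5184 × 0.4816 = 0.499323 (base)
P(M+4) = C(2,2) × 0.5184^0 × 0.4816^2 = 1 × 1.0000 × 0.23193856 = 0.231939
Relative intensity = 0.231939 / 0.499323 × 100 = 46.5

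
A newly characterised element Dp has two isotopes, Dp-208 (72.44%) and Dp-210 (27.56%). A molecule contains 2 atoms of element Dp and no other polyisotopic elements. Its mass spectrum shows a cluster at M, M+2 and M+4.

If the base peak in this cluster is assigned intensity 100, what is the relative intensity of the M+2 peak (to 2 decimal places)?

Binomial terms of (0.7244 + 0.2756)^2: M 0.5248, M+2 0.3993, M+4 0.0760 → M is the base peak.
P(M) = C(2,0) × 0.7244^2 × 0.2756^0 = 1 × 0.52475536 × 1.0000 = 0.524755 (base)
P(M+2) = C(2,1) × 0.7244^1 × 0.2756^1 = 2 × 0.7244 × 0.2756 = 0.399289
Relative intensity = 0.399289 / 0.524755 × 100 = 76.09

76.09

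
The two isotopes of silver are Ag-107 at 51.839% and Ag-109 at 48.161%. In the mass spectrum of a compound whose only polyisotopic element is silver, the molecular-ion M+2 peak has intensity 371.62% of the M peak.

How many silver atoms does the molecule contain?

With n Ag atoms, P(M+2)/P(M) = C(n,1)·p^(n−1)q / p^n = n·q/p = n · 0.48161/0.51839.
n = 3.7162 × 0.51839/0.48161 = 4.00 ≈ 4

4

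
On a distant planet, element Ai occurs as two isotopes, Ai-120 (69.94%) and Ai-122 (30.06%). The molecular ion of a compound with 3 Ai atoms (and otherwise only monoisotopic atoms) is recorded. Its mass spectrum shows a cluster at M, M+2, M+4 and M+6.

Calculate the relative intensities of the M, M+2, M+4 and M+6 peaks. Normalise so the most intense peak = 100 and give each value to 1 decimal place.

Each Ai atom is independently Ai-120 (p = 0.6994) or Ai-122 (q = 0.3006); the cluster is the binomial expansion (p + q)^3.
P(M) = 0.6994^3 = 0.342119
P(M+2) = 3 × 0.6994^2 × 0.3006^1 = 0.441125
P(M+4) = 3 × 0.6994^1 × 0.3006^2 = 0.189594
P(M+6) = 0.3006^3 = 0.027162
The M+2 peak is largest (0.441125); scaling to 100 gives 77.6 : 100.0 : 43.0 : 6.2.

77.6 : 100.0 : 43.0 : 6.2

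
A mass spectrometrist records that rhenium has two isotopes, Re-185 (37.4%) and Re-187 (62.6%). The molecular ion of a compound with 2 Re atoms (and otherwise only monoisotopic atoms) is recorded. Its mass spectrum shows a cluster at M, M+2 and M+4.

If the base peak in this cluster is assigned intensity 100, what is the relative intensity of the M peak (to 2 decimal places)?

29.87

Binomial terms of (0.374 + 0.626)^2: M 0.1399, M+2 0.4682, M+4 0.3919 → M+2 is the base peak.
P(M+2) = C(2,1) × 0.374^1 × 0.626^1 = 2 × 0.3740 × 0.6260 = 0.468248 (base)
P(M) = C(2,0) × 0.374^2 × 0.626^0 = 1 × 0.139876 × 1.0000 = 0.139876
Relative intensity = 0.139876 / 0.468248 × 100 = 29.87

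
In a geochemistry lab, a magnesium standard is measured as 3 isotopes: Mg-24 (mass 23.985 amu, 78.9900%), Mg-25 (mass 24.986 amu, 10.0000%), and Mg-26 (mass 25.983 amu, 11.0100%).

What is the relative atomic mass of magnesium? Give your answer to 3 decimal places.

The abundance-weighted mean is 0.789900 × 23.985 + 0.100000 × 24.986 + 0.110100 × 25.983
= 18.9458 + 2.4986 + 2.8607 = 24.3051 amu

24.305 amu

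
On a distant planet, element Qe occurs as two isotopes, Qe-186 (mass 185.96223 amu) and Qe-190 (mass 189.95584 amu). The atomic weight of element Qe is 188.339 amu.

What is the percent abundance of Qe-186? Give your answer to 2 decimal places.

With x = fraction of Qe-186 (so Qe-190 is 1 − x):
185.96223·x + 189.95584·(1 − x) = 188.339
(185.96223 − 189.95584)·x = 188.339 − 189.95584
x = -1.61684 / -3.99361 = 0.40486 → 40.49% Qe-186, 59.51% Qe-190.

40.49%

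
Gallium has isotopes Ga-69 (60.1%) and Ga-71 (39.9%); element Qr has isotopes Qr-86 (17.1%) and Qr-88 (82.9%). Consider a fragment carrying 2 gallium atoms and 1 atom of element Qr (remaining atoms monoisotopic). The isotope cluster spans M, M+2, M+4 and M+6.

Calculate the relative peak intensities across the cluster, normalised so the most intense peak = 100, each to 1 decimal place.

14.5 : 89.8 : 100.0 : 31.1

Gallium pattern (n=2): 0.361201 : 0.479598 : 0.159201
Element Qr pattern (n=1): 0.1710 : 0.8290
Convolve the two distributions (both contribute in 2-u steps):
  M: 0.361201×0.1710 = 0.061765
  M+2: 0.361201×0.8290 + 0.479598×0.1710 = 0.381447
  M+4: 0.479598×0.8290 + 0.159201×0.1710 = 0.424810
  M+6: 0.159201×0.8290 = 0.131978
Scale to base peak (0.424810) = 100: 14.5 : 89.8 : 100.0 : 31.1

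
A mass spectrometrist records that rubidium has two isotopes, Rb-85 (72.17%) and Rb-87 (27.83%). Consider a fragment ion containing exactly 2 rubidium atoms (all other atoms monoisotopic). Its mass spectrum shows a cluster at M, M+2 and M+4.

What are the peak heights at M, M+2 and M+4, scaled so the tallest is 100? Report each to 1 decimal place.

Each Rb atom is independently Rb-85 (p = 0.7217) or Rb-87 (q = 0.2783); the cluster is the binomial expansion (p + q)^2.
P(M) = 0.7217^2 = 0.520851
P(M+2) = 2 × 0.7217^1 × 0.2783^1 = 0.401698
P(M+4) = 0.2783^2 = 0.077451
The M peak is largest (0.520851); scaling to 100 gives 100.0 : 77.1 : 14.9.

100.0 : 77.1 : 14.9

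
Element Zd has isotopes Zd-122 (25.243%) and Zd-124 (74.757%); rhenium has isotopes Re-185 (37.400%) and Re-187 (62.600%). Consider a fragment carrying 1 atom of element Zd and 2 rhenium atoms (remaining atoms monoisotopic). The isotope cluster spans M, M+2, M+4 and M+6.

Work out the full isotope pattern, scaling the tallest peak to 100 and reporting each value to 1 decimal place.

Element Zd pattern (n=1): 0.25243 : 0.74757
Rhenium pattern (n=2): 0.139876 : 0.468248 : 0.391876
Convolve the two distributions (both contribute in 2-u steps):
  M: 0.25243×0.139876 = 0.035309
  M+2: 0.25243×0.468248 + 0.74757×0.139876 = 0.222767
  M+4: 0.25243×0.391876 + 0.74757×0.468248 = 0.448969
  M+6: 0.74757×0.391876 = 0.292955
Scale to base peak (0.448969) = 100: 7.9 : 49.6 : 100.0 : 65.3

7.9 : 49.6 : 100.0 : 65.3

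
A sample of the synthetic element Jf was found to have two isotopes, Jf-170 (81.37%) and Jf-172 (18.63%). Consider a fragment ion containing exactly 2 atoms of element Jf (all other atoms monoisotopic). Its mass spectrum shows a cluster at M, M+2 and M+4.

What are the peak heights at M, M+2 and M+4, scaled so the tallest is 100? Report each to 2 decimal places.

Expanding (0.8137 + 0.1863)^2:
P(M) = 0.8137^2 = 0.662108
P(M+2) = 2 × 0.8137^1 × 0.1863^1 = 0.303185
P(M+4) = 0.1863^2 = 0.034708
The M peak is largest (0.662108); scaling to 100 gives 100.00 : 45.79 : 5.24.

100.00 : 45.79 : 5.24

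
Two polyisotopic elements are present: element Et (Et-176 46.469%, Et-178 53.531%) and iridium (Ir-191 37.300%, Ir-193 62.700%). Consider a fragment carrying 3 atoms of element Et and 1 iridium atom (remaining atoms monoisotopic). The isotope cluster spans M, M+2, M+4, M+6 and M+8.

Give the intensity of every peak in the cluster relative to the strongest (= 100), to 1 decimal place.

Element Et pattern (n=3): 0.10034367 : 0.34677938 : 0.39948023 : 0.15339672
Iridium pattern (n=1): 0.3730 : 0.6270
Convolve the two distributions (both contribute in 2-u steps):
  M: 0.10034367×0.3730 = 0.037428
  M+2: 0.10034367×0.6270 + 0.34677938×0.3730 = 0.192264
  M+4: 0.34677938×0.6270 + 0.39948023×0.3730 = 0.366437
  M+6: 0.39948023×0.6270 + 0.15339672×0.3730 = 0.307691
  M+8: 0.15339672×0.6270 = 0.096180
Scale to base peak (0.366437) = 100: 10.2 : 52.5 : 100.0 : 84.0 : 26.2

10.2 : 52.5 : 100.0 : 84.0 : 26.2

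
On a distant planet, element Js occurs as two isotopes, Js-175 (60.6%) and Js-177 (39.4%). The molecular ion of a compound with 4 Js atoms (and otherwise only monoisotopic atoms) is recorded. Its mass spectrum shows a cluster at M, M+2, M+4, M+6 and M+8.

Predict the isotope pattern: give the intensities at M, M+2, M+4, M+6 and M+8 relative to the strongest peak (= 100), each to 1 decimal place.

38.5 : 100.0 : 97.5 : 42.3 : 6.9

The 4 Js atoms are independent, so intensities follow the terms of (0.606 + 0.394)^4.
P(M) = 0.606^4 = 0.134862
P(M+2) = 4 × 0.606^3 × 0.394^1 = 0.350731
P(M+4) = 6 × 0.606^2 × 0.394^2 = 0.342049
P(M+6) = 4 × 0.606^1 × 0.394^3 = 0.148259
P(M+8) = 0.394^4 = 0.024098
The M+2 peak is largest (0.350731); scaling to 100 gives 38.5 : 100.0 : 97.5 : 42.3 : 6.9.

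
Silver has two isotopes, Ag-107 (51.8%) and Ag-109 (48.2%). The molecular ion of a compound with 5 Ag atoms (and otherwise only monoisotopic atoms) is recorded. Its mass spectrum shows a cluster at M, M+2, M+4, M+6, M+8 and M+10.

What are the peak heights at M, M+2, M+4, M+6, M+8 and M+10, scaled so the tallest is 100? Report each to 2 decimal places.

11.55 : 53.73 : 100.00 : 93.05 : 43.29 : 8.06

Expanding (0.518 + 0.482)^5:
P(M) = 0.518^5 = 0.037295
P(M+2) = 5 × 0.518^4 × 0.482^1 = 0.173515
P(M+4) = 10 × 0.518^3 × 0.482^2 = 0.322911
P(M+6) = 10 × 0.518^2 × 0.482^3 = 0.300470
P(M+8) = 5 × 0.518^1 × 0.482^4 = 0.139794
P(M+10) = 0.482^5 = 0.026016
The M+4 peak is largest (0.322911); scaling to 100 gives 11.55 : 53.73 : 100.00 : 93.05 : 43.29 : 8.06.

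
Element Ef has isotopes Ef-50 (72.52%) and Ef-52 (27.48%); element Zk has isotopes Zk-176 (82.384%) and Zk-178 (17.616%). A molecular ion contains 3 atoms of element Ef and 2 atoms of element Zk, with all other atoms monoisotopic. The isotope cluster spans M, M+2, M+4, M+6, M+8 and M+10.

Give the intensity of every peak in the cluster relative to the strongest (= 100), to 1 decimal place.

Element Ef pattern (n=3): 0.38139359 : 0.43356436 : 0.16429052 : 0.02075153
Element Zk pattern (n=2): 0.67871235 : 0.29025531 : 0.03103235
Convolve the two distributions (both contribute in 2-u steps):
  M: 0.38139359×0.67871235 = 0.258857
  M+2: 0.38139359×0.29025531 + 0.43356436×0.67871235 = 0.404967
  M+4: 0.38139359×0.03103235 + 0.43356436×0.29025531 + 0.16429052×0.67871235 = 0.249186
  M+6: 0.43356436×0.03103235 + 0.16429052×0.29025531 + 0.02075153×0.67871235 = 0.075225
  M+8: 0.16429052×0.03103235 + 0.02075153×0.29025531 = 0.011122
  M+10: 0.02075153×0.03103235 = 0.000644
Scale to base peak (0.404967) = 100: 63.9 : 100.0 : 61.5 : 18.6 : 2.7 : 0.2

63.9 : 100.0 : 61.5 : 18.6 : 2.7 : 0.2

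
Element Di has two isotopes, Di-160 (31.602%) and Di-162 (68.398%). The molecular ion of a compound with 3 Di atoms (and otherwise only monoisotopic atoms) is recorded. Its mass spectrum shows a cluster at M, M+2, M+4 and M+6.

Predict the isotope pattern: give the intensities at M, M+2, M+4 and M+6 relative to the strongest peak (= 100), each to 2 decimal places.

Each Di atom is independently Di-160 (p = 0.31602) or Di-162 (q = 0.68398); the cluster is the binomial expansion (p + q)^3.
P(M) = 0.31602^3 = 0.031560
P(M+2) = 3 × 0.31602^2 × 0.68398^1 = 0.204924
P(M+4) = 3 × 0.31602^1 × 0.68398^2 = 0.443530
P(M+6) = 0.68398^3 = 0.319985
The M+4 peak is largest (0.443530); scaling to 100 gives 7.12 : 46.20 : 100.00 : 72.15.

7.12 : 46.20 : 100.00 : 72.15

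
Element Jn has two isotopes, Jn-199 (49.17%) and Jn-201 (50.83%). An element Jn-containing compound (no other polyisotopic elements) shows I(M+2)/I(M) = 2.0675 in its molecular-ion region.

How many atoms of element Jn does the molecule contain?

The M+2/M ratio from n Jn atoms is n · q/p = n · 0.5083/0.4917.
n = 2.0675 × 0.4917/0.5083 = 2.00 ≈ 2

2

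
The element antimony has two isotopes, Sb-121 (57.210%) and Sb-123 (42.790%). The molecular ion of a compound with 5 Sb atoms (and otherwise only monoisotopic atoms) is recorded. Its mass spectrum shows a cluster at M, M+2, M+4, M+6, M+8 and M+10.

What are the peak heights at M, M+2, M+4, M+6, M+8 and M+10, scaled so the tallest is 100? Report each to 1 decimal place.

17.9 : 66.8 : 100.0 : 74.8 : 28.0 : 4.2

Each Sb atom is independently Sb-121 (p = 0.57210) or Sb-123 (q = 0.42790); the cluster is the binomial expansion (p + q)^5.
P(M) = 0.57210^5 = 0.061286
P(M+2) = 5 × 0.57210^4 × 0.42790^1 = 0.229192
P(M+4) = 10 × 0.57210^3 × 0.42790^2 = 0.342847
P(M+6) = 10 × 0.57210^2 × 0.42790^3 = 0.256431
P(M+8) = 5 × 0.57210^1 × 0.42790^4 = 0.095898
P(M+10) = 0.42790^5 = 0.014345
The M+4 peak is largest (0.342847); scaling to 100 gives 17.9 : 66.8 : 100.0 : 74.8 : 28.0 : 4.2.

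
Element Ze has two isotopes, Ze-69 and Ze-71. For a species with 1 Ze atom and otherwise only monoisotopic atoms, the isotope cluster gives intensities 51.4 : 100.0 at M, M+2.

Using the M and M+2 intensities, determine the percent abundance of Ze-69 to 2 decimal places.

Write p for the Ze-69 fraction. I(M+2)/I(M) = [C(1,1)·p^0·(1−p)] / p^1 = 1·(1−p)/p = 100.0/51.4 = 1.9455
(1−p)/p = 1.9455/1 = 1.9455  ⇒  p = 1/(1 + 1.9455) = 0.3395
Ze-69: 33.95%, Ze-71: 66.05%.

33.95%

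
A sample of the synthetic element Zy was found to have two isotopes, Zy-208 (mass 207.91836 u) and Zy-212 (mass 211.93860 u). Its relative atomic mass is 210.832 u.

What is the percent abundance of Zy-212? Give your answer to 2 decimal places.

With x = fraction of Zy-208 (so Zy-212 is 1 − x):
207.91836·x + 211.93860·(1 − x) = 210.832
(207.91836 − 211.93860)·x = 210.832 − 211.93860
x = -1.10660 / -4.02024 = 0.27526 → 27.53% Zy-208, 72.47% Zy-212.

72.47%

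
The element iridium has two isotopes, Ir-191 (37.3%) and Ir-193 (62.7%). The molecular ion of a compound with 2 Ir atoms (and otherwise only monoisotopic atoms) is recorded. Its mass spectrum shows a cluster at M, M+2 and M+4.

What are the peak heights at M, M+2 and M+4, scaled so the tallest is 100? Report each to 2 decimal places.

The 2 Ir atoms are independent, so intensities follow the terms of (0.373 + 0.627)^2.
P(M) = 0.373^2 = 0.139129
P(M+2) = 2 × 0.373^1 × 0.627^1 = 0.467742
P(M+4) = 0.627^2 = 0.393129
The M+2 peak is largest (0.467742); scaling to 100 gives 29.74 : 100.00 : 84.05.

29.74 : 100.00 : 84.05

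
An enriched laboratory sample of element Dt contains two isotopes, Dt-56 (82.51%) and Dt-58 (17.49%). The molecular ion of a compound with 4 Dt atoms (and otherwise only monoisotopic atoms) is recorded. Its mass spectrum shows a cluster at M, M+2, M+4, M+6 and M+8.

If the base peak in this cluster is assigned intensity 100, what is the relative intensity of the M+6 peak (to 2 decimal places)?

Binomial terms of (0.8251 + 0.1749)^4: M 0.4635, M+2 0.3930, M+4 0.1250, M+6 0.0177, M+8 0.0009 → M is the base peak.
P(M) = C(4,0) × 0.8251^4 × 0.1749^0 = 1 × 0.46347504 × 1.0000 = 0.463475 (base)
P(M+6) = C(4,3) × 0.8251^1 × 0.1749^3 = 4 × 0.8251 × 0.00535019 = 0.017658
Relative intensity = 0.017658 / 0.463475 × 100 = 3.81

3.81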